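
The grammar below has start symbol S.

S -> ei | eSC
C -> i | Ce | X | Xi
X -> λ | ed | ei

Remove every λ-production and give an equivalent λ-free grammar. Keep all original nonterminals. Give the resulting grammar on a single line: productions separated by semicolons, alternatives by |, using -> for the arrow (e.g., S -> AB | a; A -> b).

S -> eS | ei | eSC; C -> X | e | i | Ce | Xi; X -> ed | ei

Nullable set: {C, X}.
S -> eSC: C nullable, giving eS | eSC.
C -> Ce: C nullable, giving Ce | e.
C -> X: X nullable, giving X.
C -> Xi: X nullable, giving Xi | i.
Drop X -> λ.
Unchanged (no nullable symbols): S -> ei; C -> i; X -> ed; X -> ei.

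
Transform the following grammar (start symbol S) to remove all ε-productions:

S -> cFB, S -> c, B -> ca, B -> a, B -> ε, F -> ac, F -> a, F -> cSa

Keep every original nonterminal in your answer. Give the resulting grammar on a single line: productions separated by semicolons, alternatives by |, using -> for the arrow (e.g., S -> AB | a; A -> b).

Nullable set: {B}.
S -> cFB: B nullable, giving cF | cFB.
Drop B -> ε.
Unchanged (no nullable symbols): S -> c; B -> a; B -> ca; F -> a; F -> ac; F -> cSa.

S -> c | cF | cFB; B -> a | ca; F -> a | ac | cSa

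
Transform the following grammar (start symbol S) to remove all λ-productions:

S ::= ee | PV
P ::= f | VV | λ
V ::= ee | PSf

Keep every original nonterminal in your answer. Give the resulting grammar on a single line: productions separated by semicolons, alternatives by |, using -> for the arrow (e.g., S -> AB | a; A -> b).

Nullable set: {P}.
S -> PV: P nullable, giving PV | V.
Drop P -> λ.
V -> PSf: P nullable, giving PSf | Sf.
Unchanged (no nullable symbols): S -> ee; P -> VV; P -> f; V -> ee.

S -> V | PV | ee; P -> f | VV; V -> Sf | ee | PSf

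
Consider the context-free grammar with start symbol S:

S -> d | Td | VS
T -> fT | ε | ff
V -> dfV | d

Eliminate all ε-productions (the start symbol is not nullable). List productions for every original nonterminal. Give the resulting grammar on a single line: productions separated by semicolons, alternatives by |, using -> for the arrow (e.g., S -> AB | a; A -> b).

Nullable set: {T}.
S -> Td: T nullable, giving Td | d.
Drop T -> ε.
T -> fT: T nullable, giving f | fT.
Unchanged (no nullable symbols): S -> VS; S -> d; T -> ff; V -> d; V -> dfV.

S -> d | Td | VS; T -> f | fT | ff; V -> d | dfV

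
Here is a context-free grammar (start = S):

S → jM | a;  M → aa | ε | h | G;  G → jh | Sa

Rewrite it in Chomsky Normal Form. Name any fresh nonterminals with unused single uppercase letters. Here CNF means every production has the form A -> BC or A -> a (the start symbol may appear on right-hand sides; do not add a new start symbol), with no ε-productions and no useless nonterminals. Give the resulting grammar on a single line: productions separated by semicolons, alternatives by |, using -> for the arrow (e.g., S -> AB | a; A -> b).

Nullable: {M}; after ε-elimination: S -> a | j | jM; G -> Sa | jh; M -> G | h | aa.
After unit-elimination: S -> a | j | jM; G -> Sa | jh; M -> h | Sa | aa | jh.
TERM: introduce A -> a, C -> h, B -> j and substitute in every rule of length ≥2.
Drop unreachable/unproductive: G.

S -> a | j | BM; A -> a; B -> j; C -> h; M -> h | AA | BC | SA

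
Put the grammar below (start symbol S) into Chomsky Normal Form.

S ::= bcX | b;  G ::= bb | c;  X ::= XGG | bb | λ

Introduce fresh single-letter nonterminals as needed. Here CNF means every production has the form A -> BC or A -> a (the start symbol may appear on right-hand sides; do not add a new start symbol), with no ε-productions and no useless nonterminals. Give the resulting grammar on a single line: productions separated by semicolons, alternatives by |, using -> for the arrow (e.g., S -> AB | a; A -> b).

Nullable: {X}; after ε-elimination: S -> b | bc | bcX; G -> c | bb; X -> GG | bb | XGG.
No unit productions to eliminate.
TERM: introduce A -> b, B -> c and substitute in every rule of length ≥2.
BIN: S -> ABX becomes S -> AC, C -> BX; X -> XGG becomes X -> XD, D -> GG.

S -> b | AB | AC; A -> b; B -> c; C -> BX; D -> GG; G -> c | AA; X -> AA | GG | XD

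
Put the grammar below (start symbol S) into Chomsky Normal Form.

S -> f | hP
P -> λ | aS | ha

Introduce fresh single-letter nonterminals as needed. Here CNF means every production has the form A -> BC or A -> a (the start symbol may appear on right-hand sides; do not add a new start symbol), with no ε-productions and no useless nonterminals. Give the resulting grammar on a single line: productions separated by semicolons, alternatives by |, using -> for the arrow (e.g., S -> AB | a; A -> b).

S -> f | h | BP; A -> a; B -> h; P -> AS | BA

Nullable: {P}; after ε-elimination: S -> f | h | hP; P -> aS | ha.
No unit productions to eliminate.
TERM: introduce A -> a, B -> h and substitute in every rule of length ≥2.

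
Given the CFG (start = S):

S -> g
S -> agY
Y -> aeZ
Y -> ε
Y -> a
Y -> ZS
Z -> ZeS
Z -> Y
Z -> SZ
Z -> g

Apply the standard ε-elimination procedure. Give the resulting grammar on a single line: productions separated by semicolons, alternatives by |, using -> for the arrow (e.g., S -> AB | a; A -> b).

S -> g | ag | agY; Y -> S | a | ZS | ae | aeZ; Z -> S | Y | g | SZ | eS | ZeS

Nullable set: {Y, Z}.
S -> agY: Y nullable, giving ag | agY.
Drop Y -> ε.
Y -> ZS: Z nullable, giving S | ZS.
Y -> aeZ: Z nullable, giving ae | aeZ.
Z -> SZ: Z nullable, giving S | SZ.
Z -> Y: Y nullable, giving Y.
Z -> ZeS: Z nullable, giving ZeS | eS.
Unchanged (no nullable symbols): S -> g; Y -> a; Z -> g.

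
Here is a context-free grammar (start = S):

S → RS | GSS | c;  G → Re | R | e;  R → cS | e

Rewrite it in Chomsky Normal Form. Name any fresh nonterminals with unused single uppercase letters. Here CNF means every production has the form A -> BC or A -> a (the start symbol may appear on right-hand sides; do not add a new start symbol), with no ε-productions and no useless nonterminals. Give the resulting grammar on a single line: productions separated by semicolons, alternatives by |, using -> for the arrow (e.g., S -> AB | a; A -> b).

S -> c | GC | RS; A -> e; B -> c; C -> SS; G -> e | BS | RA; R -> e | BS

No ε-productions.
After unit-elimination: S -> c | RS | GSS; G -> e | Re | cS; R -> e | cS.
TERM: introduce B -> c, A -> e and substitute in every rule of length ≥2.
BIN: S -> GSS becomes S -> GC, C -> SS.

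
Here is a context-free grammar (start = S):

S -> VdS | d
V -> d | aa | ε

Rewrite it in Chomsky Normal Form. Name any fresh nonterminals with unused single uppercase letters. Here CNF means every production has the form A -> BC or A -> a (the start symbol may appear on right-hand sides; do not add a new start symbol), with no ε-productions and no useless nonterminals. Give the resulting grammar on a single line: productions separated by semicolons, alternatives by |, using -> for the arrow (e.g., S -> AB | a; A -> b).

S -> d | AS | VC; A -> d; B -> a; C -> AS; V -> d | BB

Nullable: {V}; after ε-elimination: S -> d | dS | VdS; V -> d | aa.
No unit productions to eliminate.
TERM: introduce B -> a, A -> d and substitute in every rule of length ≥2.
BIN: S -> VAS becomes S -> VC, C -> AS.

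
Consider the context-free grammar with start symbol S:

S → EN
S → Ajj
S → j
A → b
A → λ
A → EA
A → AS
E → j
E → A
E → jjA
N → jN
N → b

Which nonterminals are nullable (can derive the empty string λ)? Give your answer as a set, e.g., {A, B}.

Directly nullable (have an ε-rule): {A}.
E is nullable via E -> A (every symbol on the right is already known nullable).
Not nullable: N, S — each has a terminal in every rule's right-hand side or depends on a non-nullable symbol.

{A, E}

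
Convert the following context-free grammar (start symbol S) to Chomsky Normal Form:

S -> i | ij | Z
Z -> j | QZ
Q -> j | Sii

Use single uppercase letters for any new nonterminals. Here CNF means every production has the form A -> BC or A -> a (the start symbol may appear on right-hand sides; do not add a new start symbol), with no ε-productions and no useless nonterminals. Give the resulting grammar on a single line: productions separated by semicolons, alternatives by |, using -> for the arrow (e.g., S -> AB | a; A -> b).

No ε-productions.
After unit-elimination: S -> i | j | QZ | ij; Q -> j | Sii; Z -> j | QZ.
TERM: introduce A -> i, B -> j and substitute in every rule of length ≥2.
BIN: Q -> SAA becomes Q -> SC, C -> AA.

S -> i | j | AB | QZ; A -> i; B -> j; C -> AA; Q -> j | SC; Z -> j | QZ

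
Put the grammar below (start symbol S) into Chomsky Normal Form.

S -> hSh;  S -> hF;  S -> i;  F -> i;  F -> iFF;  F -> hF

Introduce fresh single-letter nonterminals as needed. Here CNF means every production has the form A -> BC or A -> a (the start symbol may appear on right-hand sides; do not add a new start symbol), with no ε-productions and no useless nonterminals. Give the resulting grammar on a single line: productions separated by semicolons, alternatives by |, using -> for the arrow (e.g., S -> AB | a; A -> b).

No ε-productions.
No unit productions to eliminate.
TERM: introduce A -> h, B -> i and substitute in every rule of length ≥2.
BIN: F -> BFF becomes F -> BC, C -> FF; S -> ASA becomes S -> AD, D -> SA.

S -> i | AD | AF; A -> h; B -> i; C -> FF; D -> SA; F -> i | AF | BC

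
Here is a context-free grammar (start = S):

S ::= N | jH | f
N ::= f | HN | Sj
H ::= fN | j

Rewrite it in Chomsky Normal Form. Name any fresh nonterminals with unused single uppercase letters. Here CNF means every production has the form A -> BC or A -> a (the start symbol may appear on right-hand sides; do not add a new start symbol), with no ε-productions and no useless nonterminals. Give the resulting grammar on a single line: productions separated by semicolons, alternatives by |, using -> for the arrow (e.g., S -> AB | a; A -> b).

S -> f | BH | HN | SB; A -> f; B -> j; H -> j | AN; N -> f | HN | SB

No ε-productions.
After unit-elimination: S -> f | HN | Sj | jH; H -> j | fN; N -> f | HN | Sj.
TERM: introduce A -> f, B -> j and substitute in every rule of length ≥2.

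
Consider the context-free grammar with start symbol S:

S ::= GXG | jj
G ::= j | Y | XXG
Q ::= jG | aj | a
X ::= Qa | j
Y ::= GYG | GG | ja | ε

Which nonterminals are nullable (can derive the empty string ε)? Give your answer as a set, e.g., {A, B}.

{G, Y}

Directly nullable (have an ε-rule): {Y}.
G is nullable via G -> Y (every symbol on the right is already known nullable).
Not nullable: Q, S, X — each has a terminal in every rule's right-hand side or depends on a non-nullable symbol.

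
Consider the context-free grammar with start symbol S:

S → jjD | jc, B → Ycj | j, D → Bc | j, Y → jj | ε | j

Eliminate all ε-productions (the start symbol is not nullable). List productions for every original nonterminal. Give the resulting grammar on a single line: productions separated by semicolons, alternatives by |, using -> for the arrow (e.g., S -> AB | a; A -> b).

Nullable set: {Y}.
B -> Ycj: Y nullable, giving Ycj | cj.
Drop Y -> ε.
Unchanged (no nullable symbols): S -> jc; S -> jjD; B -> j; D -> Bc; D -> j; Y -> j; Y -> jj.

S -> jc | jjD; B -> j | cj | Ycj; D -> j | Bc; Y -> j | jj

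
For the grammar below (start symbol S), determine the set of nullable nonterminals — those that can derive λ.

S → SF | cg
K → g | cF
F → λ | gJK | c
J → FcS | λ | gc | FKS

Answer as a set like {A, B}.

{F, J}

Directly nullable (have an ε-rule): {F, J}.
Not nullable: K, S — each has a terminal in every rule's right-hand side or depends on a non-nullable symbol.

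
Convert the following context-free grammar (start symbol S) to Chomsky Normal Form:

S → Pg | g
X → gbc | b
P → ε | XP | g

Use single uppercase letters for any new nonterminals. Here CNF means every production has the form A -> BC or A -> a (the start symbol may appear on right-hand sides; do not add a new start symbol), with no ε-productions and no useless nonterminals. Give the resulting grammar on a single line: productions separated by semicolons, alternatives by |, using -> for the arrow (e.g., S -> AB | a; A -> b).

Nullable: {P}; after ε-elimination: S -> g | Pg; P -> X | g | XP; X -> b | gbc.
After unit-elimination: S -> g | Pg; P -> b | g | XP | gbc; X -> b | gbc.
TERM: introduce B -> b, C -> c, A -> g and substitute in every rule of length ≥2.
BIN: P -> ABC becomes P -> AD, D -> BC; X -> ABC becomes X -> AE, E -> BC.

S -> g | PA; A -> g; B -> b; C -> c; D -> BC; E -> BC; P -> b | g | AD | XP; X -> b | AE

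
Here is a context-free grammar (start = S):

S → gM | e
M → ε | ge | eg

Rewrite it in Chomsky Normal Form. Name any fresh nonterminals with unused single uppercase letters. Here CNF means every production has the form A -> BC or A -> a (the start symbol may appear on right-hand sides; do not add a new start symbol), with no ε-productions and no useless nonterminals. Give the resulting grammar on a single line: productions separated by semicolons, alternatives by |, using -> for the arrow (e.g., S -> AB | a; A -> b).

Nullable: {M}; after ε-elimination: S -> e | g | gM; M -> eg | ge.
No unit productions to eliminate.
TERM: introduce A -> e, B -> g and substitute in every rule of length ≥2.

S -> e | g | BM; A -> e; B -> g; M -> AB | BA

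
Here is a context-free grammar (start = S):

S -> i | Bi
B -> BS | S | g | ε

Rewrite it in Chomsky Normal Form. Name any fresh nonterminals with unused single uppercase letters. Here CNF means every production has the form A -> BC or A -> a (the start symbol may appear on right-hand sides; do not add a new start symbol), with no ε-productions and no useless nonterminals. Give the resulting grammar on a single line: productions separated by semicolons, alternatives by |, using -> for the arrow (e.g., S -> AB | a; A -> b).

Nullable: {B}; after ε-elimination: S -> i | Bi; B -> S | g | BS.
After unit-elimination: S -> i | Bi; B -> g | i | BS | Bi.
TERM: introduce A -> i and substitute in every rule of length ≥2.

S -> i | BA; A -> i; B -> g | i | BA | BS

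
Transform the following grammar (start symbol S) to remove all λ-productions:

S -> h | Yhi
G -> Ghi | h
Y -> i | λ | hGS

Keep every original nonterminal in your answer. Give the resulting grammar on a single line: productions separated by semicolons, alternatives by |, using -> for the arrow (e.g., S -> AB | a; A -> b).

S -> h | hi | Yhi; G -> h | Ghi; Y -> i | hGS

Nullable set: {Y}.
S -> Yhi: Y nullable, giving Yhi | hi.
Drop Y -> λ.
Unchanged (no nullable symbols): S -> h; G -> Ghi; G -> h; Y -> hGS; Y -> i.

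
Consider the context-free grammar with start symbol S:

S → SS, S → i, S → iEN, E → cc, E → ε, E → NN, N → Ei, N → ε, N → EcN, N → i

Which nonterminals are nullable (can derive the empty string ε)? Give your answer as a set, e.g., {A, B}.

Directly nullable (have an ε-rule): {E, N}.
Not nullable: S — each has a terminal in every rule's right-hand side or depends on a non-nullable symbol.

{E, N}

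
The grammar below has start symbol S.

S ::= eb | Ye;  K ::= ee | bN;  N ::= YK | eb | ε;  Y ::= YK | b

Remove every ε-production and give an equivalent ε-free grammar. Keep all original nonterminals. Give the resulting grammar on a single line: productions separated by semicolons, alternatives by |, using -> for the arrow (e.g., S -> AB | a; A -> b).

Nullable set: {N}.
K -> bN: N nullable, giving b | bN.
Drop N -> ε.
Unchanged (no nullable symbols): S -> Ye; S -> eb; K -> ee; N -> YK; N -> eb; Y -> YK; Y -> b.

S -> Ye | eb; K -> b | bN | ee; N -> YK | eb; Y -> b | YK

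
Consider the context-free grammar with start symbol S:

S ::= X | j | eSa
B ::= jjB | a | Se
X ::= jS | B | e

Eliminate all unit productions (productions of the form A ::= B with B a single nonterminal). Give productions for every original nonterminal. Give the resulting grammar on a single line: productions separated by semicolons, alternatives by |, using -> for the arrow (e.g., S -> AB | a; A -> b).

Unit productions: S->X, X->B.
Unit pairs (A ⇒* B via units): (S,B), (S,X), (X,B).
S: inherits non-unit rules of {B, S, X} → Se | a | e | eSa | j | jS | jjB.
B: inherits non-unit rules of {B} → Se | a | jjB.
X: inherits non-unit rules of {B, X} → Se | a | e | jS | jjB.

S -> a | e | j | Se | jS | eSa | jjB; B -> a | Se | jjB; X -> a | e | Se | jS | jjB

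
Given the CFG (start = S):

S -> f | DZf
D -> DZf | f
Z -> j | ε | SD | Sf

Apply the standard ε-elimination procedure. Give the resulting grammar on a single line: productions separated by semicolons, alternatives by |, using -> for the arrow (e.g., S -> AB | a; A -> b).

S -> f | Df | DZf; D -> f | Df | DZf; Z -> j | SD | Sf

Nullable set: {Z}.
S -> DZf: Z nullable, giving DZf | Df.
D -> DZf: Z nullable, giving DZf | Df.
Drop Z -> ε.
Unchanged (no nullable symbols): S -> f; D -> f; Z -> SD; Z -> Sf; Z -> j.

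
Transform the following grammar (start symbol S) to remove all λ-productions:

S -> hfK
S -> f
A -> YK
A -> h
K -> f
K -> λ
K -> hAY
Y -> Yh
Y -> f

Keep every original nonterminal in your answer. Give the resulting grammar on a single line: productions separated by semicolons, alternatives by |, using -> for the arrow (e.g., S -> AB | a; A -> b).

Nullable set: {K}.
S -> hfK: K nullable, giving hf | hfK.
A -> YK: K nullable, giving Y | YK.
Drop K -> λ.
Unchanged (no nullable symbols): S -> f; A -> h; K -> f; K -> hAY; Y -> Yh; Y -> f.

S -> f | hf | hfK; A -> Y | h | YK; K -> f | hAY; Y -> f | Yh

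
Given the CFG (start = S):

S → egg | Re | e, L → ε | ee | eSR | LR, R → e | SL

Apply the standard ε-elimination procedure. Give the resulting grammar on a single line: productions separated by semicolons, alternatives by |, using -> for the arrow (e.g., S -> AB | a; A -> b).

Nullable set: {L}.
Drop L -> ε.
L -> LR: L nullable, giving LR | R.
R -> SL: L nullable, giving S | SL.
Unchanged (no nullable symbols): S -> Re; S -> e; S -> egg; L -> eSR; L -> ee; R -> e.

S -> e | Re | egg; L -> R | LR | ee | eSR; R -> S | e | SL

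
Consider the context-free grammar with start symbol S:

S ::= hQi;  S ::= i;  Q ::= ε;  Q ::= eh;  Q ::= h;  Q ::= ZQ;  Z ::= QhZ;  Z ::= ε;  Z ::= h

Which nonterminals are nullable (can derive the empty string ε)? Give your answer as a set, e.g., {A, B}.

{Q, Z}

Directly nullable (have an ε-rule): {Q, Z}.
Not nullable: S — each has a terminal in every rule's right-hand side or depends on a non-nullable symbol.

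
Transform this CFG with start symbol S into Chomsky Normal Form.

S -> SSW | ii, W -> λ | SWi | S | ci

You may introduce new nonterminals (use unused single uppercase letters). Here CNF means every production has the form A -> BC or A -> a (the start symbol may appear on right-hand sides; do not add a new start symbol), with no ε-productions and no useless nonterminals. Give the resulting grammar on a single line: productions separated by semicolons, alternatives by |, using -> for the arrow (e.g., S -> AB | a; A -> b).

Nullable: {W}; after ε-elimination: S -> SS | ii | SSW; W -> S | Si | ci | SWi.
After unit-elimination: S -> SS | ii | SSW; W -> SS | Si | ci | ii | SSW | SWi.
TERM: introduce B -> c, A -> i and substitute in every rule of length ≥2.
BIN: S -> SSW becomes S -> SC, C -> SW; W -> SSW becomes W -> SD, D -> SW; W -> SWA becomes W -> SE, E -> WA.

S -> AA | SC | SS; A -> i; B -> c; C -> SW; D -> SW; E -> WA; W -> AA | BA | SA | SD | SE | SS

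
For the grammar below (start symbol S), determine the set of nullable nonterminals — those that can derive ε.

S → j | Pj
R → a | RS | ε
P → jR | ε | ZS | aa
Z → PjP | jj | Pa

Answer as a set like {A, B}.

{P, R}

Directly nullable (have an ε-rule): {P, R}.
Not nullable: S, Z — each has a terminal in every rule's right-hand side or depends on a non-nullable symbol.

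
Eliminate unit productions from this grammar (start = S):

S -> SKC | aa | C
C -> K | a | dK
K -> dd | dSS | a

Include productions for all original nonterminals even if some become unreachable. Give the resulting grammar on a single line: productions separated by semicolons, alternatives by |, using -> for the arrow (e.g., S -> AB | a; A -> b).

S -> a | aa | dK | dd | SKC | dSS; C -> a | dK | dd | dSS; K -> a | dd | dSS

Unit productions: C->K, S->C.
Unit pairs (A ⇒* B via units): (C,K), (S,C), (S,K).
S: inherits non-unit rules of {C, K, S} → SKC | a | aa | dK | dSS | dd.
C: inherits non-unit rules of {C, K} → a | dK | dSS | dd.
K: inherits non-unit rules of {K} → a | dSS | dd.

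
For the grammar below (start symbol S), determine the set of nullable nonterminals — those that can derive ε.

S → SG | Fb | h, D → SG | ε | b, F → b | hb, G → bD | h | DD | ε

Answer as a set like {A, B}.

{D, G}

Directly nullable (have an ε-rule): {D, G}.
Not nullable: F, S — each has a terminal in every rule's right-hand side or depends on a non-nullable symbol.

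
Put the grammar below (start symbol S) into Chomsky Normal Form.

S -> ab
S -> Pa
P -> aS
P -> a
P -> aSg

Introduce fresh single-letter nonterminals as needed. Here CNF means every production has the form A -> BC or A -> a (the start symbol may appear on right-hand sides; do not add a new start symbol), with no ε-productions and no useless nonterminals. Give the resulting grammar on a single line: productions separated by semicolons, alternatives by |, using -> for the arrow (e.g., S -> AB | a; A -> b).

S -> AC | PA; A -> a; B -> g; C -> b; D -> SB; P -> a | AD | AS

No ε-productions.
No unit productions to eliminate.
TERM: introduce A -> a, C -> b, B -> g and substitute in every rule of length ≥2.
BIN: P -> ASB becomes P -> AD, D -> SB.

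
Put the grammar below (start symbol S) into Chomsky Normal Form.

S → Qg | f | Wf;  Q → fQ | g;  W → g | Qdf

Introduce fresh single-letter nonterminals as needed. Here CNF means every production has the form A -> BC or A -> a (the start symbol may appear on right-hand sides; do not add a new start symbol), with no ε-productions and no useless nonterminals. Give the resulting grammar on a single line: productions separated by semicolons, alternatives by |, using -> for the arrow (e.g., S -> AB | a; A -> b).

No ε-productions.
No unit productions to eliminate.
TERM: introduce C -> d, A -> f, B -> g and substitute in every rule of length ≥2.
BIN: W -> QCA becomes W -> QD, D -> CA.

S -> f | QB | WA; A -> f; B -> g; C -> d; D -> CA; Q -> g | AQ; W -> g | QD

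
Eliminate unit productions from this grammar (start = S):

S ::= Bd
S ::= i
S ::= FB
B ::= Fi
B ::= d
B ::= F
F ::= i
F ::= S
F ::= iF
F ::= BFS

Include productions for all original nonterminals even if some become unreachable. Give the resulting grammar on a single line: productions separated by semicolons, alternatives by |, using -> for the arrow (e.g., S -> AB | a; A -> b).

Unit productions: B->F, F->S.
Unit pairs (A ⇒* B via units): (B,F), (B,S), (F,S).
S: inherits non-unit rules of {S} → Bd | FB | i.
B: inherits non-unit rules of {B, F, S} → BFS | Bd | FB | Fi | d | i | iF.
F: inherits non-unit rules of {F, S} → BFS | Bd | FB | i | iF.

S -> i | Bd | FB; B -> d | i | Bd | FB | Fi | iF | BFS; F -> i | Bd | FB | iF | BFS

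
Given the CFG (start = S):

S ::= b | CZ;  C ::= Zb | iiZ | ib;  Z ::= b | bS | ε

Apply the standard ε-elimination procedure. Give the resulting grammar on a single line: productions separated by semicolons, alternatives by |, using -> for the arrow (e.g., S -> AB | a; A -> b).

Nullable set: {Z}.
S -> CZ: Z nullable, giving C | CZ.
C -> Zb: Z nullable, giving Zb | b.
C -> iiZ: Z nullable, giving ii | iiZ.
Drop Z -> ε.
Unchanged (no nullable symbols): S -> b; C -> ib; Z -> b; Z -> bS.

S -> C | b | CZ; C -> b | Zb | ib | ii | iiZ; Z -> b | bS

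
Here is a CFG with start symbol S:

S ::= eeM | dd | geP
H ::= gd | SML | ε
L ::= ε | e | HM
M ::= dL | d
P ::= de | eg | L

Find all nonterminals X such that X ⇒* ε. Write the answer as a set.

{H, L, P}

Directly nullable (have an ε-rule): {H, L}.
P is nullable via P -> L (every symbol on the right is already known nullable).
Not nullable: M, S — each has a terminal in every rule's right-hand side or depends on a non-nullable symbol.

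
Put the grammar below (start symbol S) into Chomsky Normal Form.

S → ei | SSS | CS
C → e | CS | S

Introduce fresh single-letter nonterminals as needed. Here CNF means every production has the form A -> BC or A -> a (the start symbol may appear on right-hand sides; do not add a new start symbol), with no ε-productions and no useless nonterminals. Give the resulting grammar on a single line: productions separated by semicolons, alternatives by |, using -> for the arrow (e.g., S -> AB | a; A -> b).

No ε-productions.
After unit-elimination: S -> CS | ei | SSS; C -> e | CS | ei | SSS.
TERM: introduce A -> e, B -> i and substitute in every rule of length ≥2.
BIN: C -> SSS becomes C -> SD, D -> SS; S -> SSS becomes S -> SE, E -> SS.

S -> AB | CS | SE; A -> e; B -> i; C -> e | AB | CS | SD; D -> SS; E -> SS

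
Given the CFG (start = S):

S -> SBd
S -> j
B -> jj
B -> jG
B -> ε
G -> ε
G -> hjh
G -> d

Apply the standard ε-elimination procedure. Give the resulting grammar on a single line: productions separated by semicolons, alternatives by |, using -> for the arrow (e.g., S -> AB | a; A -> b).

S -> j | Sd | SBd; B -> j | jG | jj; G -> d | hjh

Nullable set: {B, G}.
S -> SBd: B nullable, giving SBd | Sd.
Drop B -> ε.
B -> jG: G nullable, giving j | jG.
Drop G -> ε.
Unchanged (no nullable symbols): S -> j; B -> jj; G -> d; G -> hjh.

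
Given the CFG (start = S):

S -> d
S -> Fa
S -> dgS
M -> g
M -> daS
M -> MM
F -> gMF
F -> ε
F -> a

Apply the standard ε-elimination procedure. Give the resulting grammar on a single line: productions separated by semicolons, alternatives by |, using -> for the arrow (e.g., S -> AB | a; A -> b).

S -> a | d | Fa | dgS; F -> a | gM | gMF; M -> g | MM | daS

Nullable set: {F}.
S -> Fa: F nullable, giving Fa | a.
Drop F -> ε.
F -> gMF: F nullable, giving gM | gMF.
Unchanged (no nullable symbols): S -> d; S -> dgS; F -> a; M -> MM; M -> daS; M -> g.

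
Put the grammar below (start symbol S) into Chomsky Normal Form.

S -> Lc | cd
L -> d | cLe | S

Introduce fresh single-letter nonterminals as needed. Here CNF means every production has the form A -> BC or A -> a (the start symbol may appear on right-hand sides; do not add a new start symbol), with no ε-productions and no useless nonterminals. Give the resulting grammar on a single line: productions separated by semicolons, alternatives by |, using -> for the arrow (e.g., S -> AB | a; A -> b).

No ε-productions.
After unit-elimination: S -> Lc | cd; L -> d | Lc | cd | cLe.
TERM: introduce A -> c, C -> d, B -> e and substitute in every rule of length ≥2.
BIN: L -> ALB becomes L -> AD, D -> LB.

S -> AC | LA; A -> c; B -> e; C -> d; D -> LB; L -> d | AC | AD | LA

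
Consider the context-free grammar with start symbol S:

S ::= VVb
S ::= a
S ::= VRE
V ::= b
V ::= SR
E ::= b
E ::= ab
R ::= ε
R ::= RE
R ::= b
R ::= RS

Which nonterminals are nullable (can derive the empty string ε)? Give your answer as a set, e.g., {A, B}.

{R}

Directly nullable (have an ε-rule): {R}.
Not nullable: E, S, V — each has a terminal in every rule's right-hand side or depends on a non-nullable symbol.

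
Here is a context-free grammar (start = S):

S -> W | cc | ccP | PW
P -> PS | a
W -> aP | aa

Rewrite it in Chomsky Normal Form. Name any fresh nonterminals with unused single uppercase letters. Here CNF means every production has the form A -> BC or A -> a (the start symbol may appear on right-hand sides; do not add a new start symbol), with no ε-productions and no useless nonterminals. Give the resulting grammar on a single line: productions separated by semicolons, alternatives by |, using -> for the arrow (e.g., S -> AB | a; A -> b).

S -> AA | AP | BB | BC | PW; A -> a; B -> c; C -> BP; P -> a | PS; W -> AA | AP

No ε-productions.
After unit-elimination: S -> PW | aP | aa | cc | ccP; P -> a | PS; W -> aP | aa.
TERM: introduce A -> a, B -> c and substitute in every rule of length ≥2.
BIN: S -> BBP becomes S -> BC, C -> BP.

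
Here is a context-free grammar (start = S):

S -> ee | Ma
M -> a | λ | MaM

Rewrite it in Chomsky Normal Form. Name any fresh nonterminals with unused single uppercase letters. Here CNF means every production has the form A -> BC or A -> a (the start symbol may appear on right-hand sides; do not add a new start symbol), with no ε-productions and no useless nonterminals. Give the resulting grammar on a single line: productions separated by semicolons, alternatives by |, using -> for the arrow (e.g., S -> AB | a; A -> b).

S -> a | BB | MA; A -> a; B -> e; C -> AM; M -> a | AM | MA | MC

Nullable: {M}; after ε-elimination: S -> a | Ma | ee; M -> a | Ma | aM | MaM.
No unit productions to eliminate.
TERM: introduce A -> a, B -> e and substitute in every rule of length ≥2.
BIN: M -> MAM becomes M -> MC, C -> AM.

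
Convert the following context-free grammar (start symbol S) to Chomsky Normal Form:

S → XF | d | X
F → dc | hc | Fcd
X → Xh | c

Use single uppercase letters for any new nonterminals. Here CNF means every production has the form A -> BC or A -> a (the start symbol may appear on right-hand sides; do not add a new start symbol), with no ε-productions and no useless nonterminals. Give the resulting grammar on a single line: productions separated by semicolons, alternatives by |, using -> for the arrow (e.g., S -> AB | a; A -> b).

S -> c | d | XC | XF; A -> c; B -> d; C -> h; D -> AB; F -> BA | CA | FD; X -> c | XC

No ε-productions.
After unit-elimination: S -> c | d | XF | Xh; F -> dc | hc | Fcd; X -> c | Xh.
TERM: introduce A -> c, B -> d, C -> h and substitute in every rule of length ≥2.
BIN: F -> FAB becomes F -> FD, D -> AB.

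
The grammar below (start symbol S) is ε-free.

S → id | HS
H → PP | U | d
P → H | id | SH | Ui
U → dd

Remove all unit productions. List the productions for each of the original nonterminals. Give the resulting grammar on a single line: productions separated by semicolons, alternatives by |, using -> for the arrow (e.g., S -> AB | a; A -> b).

Unit productions: H->U, P->H.
Unit pairs (A ⇒* B via units): (H,U), (P,H), (P,U).
S: inherits non-unit rules of {S} → HS | id.
H: inherits non-unit rules of {H, U} → PP | d | dd.
P: inherits non-unit rules of {H, P, U} → PP | SH | Ui | d | dd | id.
U: inherits non-unit rules of {U} → dd.

S -> HS | id; H -> d | PP | dd; P -> d | PP | SH | Ui | dd | id; U -> dd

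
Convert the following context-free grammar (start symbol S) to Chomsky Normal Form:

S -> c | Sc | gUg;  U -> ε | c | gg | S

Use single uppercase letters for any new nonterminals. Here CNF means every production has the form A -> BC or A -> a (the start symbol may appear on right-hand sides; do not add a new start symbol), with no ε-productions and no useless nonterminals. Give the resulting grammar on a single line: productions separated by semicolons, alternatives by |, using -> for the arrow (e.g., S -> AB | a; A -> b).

S -> c | BB | BC | SA; A -> c; B -> g; C -> UB; D -> UB; U -> c | BB | BD | SA

Nullable: {U}; after ε-elimination: S -> c | Sc | gg | gUg; U -> S | c | gg.
After unit-elimination: S -> c | Sc | gg | gUg; U -> c | Sc | gg | gUg.
TERM: introduce A -> c, B -> g and substitute in every rule of length ≥2.
BIN: S -> BUB becomes S -> BC, C -> UB; U -> BUB becomes U -> BD, D -> UB.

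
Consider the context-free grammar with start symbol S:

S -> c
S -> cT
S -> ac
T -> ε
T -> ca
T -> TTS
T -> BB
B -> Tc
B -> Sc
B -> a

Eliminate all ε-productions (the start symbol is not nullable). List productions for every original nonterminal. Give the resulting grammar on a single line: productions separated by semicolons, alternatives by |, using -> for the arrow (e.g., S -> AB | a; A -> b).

S -> c | ac | cT; B -> a | c | Sc | Tc; T -> S | BB | TS | ca | TTS

Nullable set: {T}.
S -> cT: T nullable, giving c | cT.
B -> Tc: T nullable, giving Tc | c.
Drop T -> ε.
T -> TTS: T, T nullable, giving S | TS | TTS.
Unchanged (no nullable symbols): S -> ac; S -> c; B -> Sc; B -> a; T -> BB; T -> ca.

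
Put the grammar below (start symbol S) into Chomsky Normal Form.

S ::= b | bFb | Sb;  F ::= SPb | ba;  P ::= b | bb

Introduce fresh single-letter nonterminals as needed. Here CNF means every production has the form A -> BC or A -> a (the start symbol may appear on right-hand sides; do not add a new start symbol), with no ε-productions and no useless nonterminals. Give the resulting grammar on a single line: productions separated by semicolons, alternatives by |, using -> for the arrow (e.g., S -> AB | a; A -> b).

S -> b | AD | SA; A -> b; B -> a; C -> PA; D -> FA; F -> AB | SC; P -> b | AA

No ε-productions.
No unit productions to eliminate.
TERM: introduce B -> a, A -> b and substitute in every rule of length ≥2.
BIN: F -> SPA becomes F -> SC, C -> PA; S -> AFA becomes S -> AD, D -> FA.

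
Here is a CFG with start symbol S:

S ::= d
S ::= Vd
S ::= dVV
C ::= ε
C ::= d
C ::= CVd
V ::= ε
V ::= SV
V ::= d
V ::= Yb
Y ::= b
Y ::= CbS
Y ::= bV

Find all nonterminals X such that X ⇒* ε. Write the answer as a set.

Directly nullable (have an ε-rule): {C, V}.
Not nullable: S, Y — each has a terminal in every rule's right-hand side or depends on a non-nullable symbol.

{C, V}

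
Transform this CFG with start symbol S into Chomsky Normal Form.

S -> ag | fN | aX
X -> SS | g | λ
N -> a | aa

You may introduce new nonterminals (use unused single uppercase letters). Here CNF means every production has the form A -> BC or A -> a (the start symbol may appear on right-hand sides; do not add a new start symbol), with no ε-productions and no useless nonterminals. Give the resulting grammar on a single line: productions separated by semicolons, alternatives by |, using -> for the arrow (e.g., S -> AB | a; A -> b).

S -> a | AB | AX | CN; A -> a; B -> g; C -> f; N -> a | AA; X -> g | SS

Nullable: {X}; after ε-elimination: S -> a | aX | ag | fN; N -> a | aa; X -> g | SS.
No unit productions to eliminate.
TERM: introduce A -> a, C -> f, B -> g and substitute in every rule of length ≥2.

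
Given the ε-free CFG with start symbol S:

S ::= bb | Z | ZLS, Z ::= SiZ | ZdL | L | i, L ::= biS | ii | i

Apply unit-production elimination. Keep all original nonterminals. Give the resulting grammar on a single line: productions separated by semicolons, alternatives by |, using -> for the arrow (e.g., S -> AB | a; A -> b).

Unit productions: S->Z, Z->L.
Unit pairs (A ⇒* B via units): (S,L), (S,Z), (Z,L).
S: inherits non-unit rules of {L, S, Z} → SiZ | ZLS | ZdL | bb | biS | i | ii.
L: inherits non-unit rules of {L} → biS | i | ii.
Z: inherits non-unit rules of {L, Z} → SiZ | ZdL | biS | i | ii.

S -> i | bb | ii | SiZ | ZLS | ZdL | biS; L -> i | ii | biS; Z -> i | ii | SiZ | ZdL | biS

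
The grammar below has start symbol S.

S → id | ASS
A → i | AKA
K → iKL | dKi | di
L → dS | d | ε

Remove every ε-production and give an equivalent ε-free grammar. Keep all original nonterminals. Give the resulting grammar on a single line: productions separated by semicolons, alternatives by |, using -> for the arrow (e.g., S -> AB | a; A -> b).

Nullable set: {L}.
K -> iKL: L nullable, giving iK | iKL.
Drop L -> ε.
Unchanged (no nullable symbols): S -> ASS; S -> id; A -> AKA; A -> i; K -> dKi; K -> di; L -> d; L -> dS.

S -> id | ASS; A -> i | AKA; K -> di | iK | dKi | iKL; L -> d | dS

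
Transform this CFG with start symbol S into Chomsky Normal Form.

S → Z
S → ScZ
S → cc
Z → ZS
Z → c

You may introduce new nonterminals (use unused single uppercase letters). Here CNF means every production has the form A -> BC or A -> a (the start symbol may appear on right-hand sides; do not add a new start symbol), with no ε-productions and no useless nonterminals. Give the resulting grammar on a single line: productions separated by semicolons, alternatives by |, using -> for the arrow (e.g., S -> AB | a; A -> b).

No ε-productions.
After unit-elimination: S -> c | ZS | cc | ScZ; Z -> c | ZS.
TERM: introduce A -> c and substitute in every rule of length ≥2.
BIN: S -> SAZ becomes S -> SB, B -> AZ.

S -> c | AA | SB | ZS; A -> c; B -> AZ; Z -> c | ZS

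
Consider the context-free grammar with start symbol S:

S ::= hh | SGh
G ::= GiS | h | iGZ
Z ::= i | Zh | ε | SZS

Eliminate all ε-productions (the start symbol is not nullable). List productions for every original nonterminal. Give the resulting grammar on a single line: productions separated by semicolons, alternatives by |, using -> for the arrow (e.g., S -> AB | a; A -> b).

S -> hh | SGh; G -> h | iG | GiS | iGZ; Z -> h | i | SS | Zh | SZS

Nullable set: {Z}.
G -> iGZ: Z nullable, giving iG | iGZ.
Drop Z -> ε.
Z -> SZS: Z nullable, giving SS | SZS.
Z -> Zh: Z nullable, giving Zh | h.
Unchanged (no nullable symbols): S -> SGh; S -> hh; G -> GiS; G -> h; Z -> i.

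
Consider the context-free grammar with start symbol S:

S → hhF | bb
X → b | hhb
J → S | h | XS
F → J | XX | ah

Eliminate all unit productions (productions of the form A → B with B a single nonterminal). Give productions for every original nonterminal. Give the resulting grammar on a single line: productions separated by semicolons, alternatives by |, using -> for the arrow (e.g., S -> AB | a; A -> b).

Unit productions: F->J, J->S.
Unit pairs (A ⇒* B via units): (F,J), (F,S), (J,S).
S: inherits non-unit rules of {S} → bb | hhF.
F: inherits non-unit rules of {F, J, S} → XS | XX | ah | bb | h | hhF.
J: inherits non-unit rules of {J, S} → XS | bb | h | hhF.
X: inherits non-unit rules of {X} → b | hhb.

S -> bb | hhF; F -> h | XS | XX | ah | bb | hhF; J -> h | XS | bb | hhF; X -> b | hhb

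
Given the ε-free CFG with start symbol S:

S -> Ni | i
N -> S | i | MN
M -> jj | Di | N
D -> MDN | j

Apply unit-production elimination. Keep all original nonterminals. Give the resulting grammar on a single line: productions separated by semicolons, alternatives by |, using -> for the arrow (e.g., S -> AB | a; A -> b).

Unit productions: M->N, N->S.
Unit pairs (A ⇒* B via units): (M,N), (M,S), (N,S).
S: inherits non-unit rules of {S} → Ni | i.
D: inherits non-unit rules of {D} → MDN | j.
M: inherits non-unit rules of {M, N, S} → Di | MN | Ni | i | jj.
N: inherits non-unit rules of {N, S} → MN | Ni | i.

S -> i | Ni; D -> j | MDN; M -> i | Di | MN | Ni | jj; N -> i | MN | Ni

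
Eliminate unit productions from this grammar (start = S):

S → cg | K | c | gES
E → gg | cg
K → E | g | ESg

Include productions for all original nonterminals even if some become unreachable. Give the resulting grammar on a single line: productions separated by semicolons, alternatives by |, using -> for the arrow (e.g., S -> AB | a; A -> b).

Unit productions: K->E, S->K.
Unit pairs (A ⇒* B via units): (K,E), (S,E), (S,K).
S: inherits non-unit rules of {E, K, S} → ESg | c | cg | g | gES | gg.
E: inherits non-unit rules of {E} → cg | gg.
K: inherits non-unit rules of {E, K} → ESg | cg | g | gg.

S -> c | g | cg | gg | ESg | gES; E -> cg | gg; K -> g | cg | gg | ESg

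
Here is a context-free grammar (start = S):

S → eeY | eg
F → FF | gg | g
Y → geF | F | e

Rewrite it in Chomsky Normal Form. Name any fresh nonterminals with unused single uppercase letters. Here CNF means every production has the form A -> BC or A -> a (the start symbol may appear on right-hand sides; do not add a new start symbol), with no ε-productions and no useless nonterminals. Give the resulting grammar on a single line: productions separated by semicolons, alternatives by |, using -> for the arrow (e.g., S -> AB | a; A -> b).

S -> BA | BC; A -> g; B -> e; C -> BY; D -> BF; F -> g | AA | FF; Y -> e | g | AA | AD | FF

No ε-productions.
After unit-elimination: S -> eg | eeY; F -> g | FF | gg; Y -> e | g | FF | gg | geF.
TERM: introduce B -> e, A -> g and substitute in every rule of length ≥2.
BIN: S -> BBY becomes S -> BC, C -> BY; Y -> ABF becomes Y -> AD, D -> BF.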